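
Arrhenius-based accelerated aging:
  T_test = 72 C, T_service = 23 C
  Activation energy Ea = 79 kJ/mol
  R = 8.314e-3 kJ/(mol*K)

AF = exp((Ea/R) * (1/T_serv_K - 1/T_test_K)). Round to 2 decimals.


T_test_K = 345.15, T_serv_K = 296.15
AF = exp((79/8.314e-3) * (1/296.15 - 1/345.15))
= 95.11

95.11


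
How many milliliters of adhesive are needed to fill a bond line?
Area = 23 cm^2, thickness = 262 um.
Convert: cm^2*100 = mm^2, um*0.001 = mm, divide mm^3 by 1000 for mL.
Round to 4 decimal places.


= (23 * 100) * (262 * 0.001) / 1000
= 0.6026 mL

0.6026


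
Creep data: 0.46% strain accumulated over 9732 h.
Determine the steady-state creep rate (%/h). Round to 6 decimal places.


Rate = 0.46 / 9732 = 0.000047 %/h

0.000047


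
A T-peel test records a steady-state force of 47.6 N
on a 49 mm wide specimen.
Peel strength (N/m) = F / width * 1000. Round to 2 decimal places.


Peel strength = 47.6 / 49 * 1000
= 971.43 N/m

971.43


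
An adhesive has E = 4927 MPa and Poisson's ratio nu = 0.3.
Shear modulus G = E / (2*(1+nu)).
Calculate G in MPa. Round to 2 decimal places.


G = 4927 / (2*(1+0.3))
= 4927 / 2.60
= 1895.00 MPa

1895.00


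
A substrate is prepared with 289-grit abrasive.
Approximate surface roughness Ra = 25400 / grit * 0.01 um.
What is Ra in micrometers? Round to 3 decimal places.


Ra = 25400 / 289 * 0.01 = 0.879 um

0.879


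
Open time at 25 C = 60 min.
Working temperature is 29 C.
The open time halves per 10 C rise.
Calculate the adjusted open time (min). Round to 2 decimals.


factor = 2^((29 - 25) / 10) = 1.3195
ot = 60 / 1.3195 = 45.47 min

45.47


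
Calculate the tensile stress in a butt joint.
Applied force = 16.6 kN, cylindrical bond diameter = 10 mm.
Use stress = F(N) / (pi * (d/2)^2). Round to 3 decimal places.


A = pi * 5.0^2 = 78.5398 mm^2
sigma = 16600.0 / 78.5398 = 211.358 MPa

211.358


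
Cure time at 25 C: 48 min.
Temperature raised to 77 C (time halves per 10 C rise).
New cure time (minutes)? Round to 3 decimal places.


Acceleration factor = 2^(52/10) = 36.7583
New time = 48 / 36.7583 = 1.306 min

1.306


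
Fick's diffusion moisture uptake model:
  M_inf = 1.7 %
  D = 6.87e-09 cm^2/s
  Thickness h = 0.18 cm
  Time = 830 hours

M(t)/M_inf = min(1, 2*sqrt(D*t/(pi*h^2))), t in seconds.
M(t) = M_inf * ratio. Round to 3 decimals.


t_sec = 830 * 3600 = 2988000
ratio = 2*sqrt(6.87e-09*2988000/(pi*0.18^2))
= min(1, 0.898155)
= 0.898155
M(t) = 1.7 * 0.898155 = 1.527 %

1.527


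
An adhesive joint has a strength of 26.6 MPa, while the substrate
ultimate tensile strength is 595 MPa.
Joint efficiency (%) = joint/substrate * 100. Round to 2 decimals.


Efficiency = 26.6 / 595 * 100
= 4.47%

4.47


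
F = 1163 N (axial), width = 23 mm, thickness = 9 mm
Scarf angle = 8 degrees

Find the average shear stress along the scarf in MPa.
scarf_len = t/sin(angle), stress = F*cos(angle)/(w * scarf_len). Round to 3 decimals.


scarf_len = 9/sin(8 deg) = 64.6677
cos(8 deg) = 0.990268
stress = 1163*0.990268/(23*64.6677) = 0.774 MPa

0.774


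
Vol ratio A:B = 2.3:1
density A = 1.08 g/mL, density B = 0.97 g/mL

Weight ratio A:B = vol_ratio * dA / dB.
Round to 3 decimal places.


Weight ratio = 2.3 * 1.08 / 0.97
= 2.561

2.561


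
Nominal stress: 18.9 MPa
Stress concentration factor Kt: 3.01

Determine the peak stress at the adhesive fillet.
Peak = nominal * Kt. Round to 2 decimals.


Peak stress = 18.9 * 3.01
= 56.89 MPa

56.89


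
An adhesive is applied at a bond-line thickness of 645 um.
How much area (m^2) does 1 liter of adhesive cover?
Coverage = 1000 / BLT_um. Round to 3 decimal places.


Coverage = 1000 / 645 = 1.550 m^2

1.550


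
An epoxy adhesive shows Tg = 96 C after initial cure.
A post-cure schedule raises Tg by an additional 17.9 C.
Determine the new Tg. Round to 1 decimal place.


New Tg = 96 + 17.9
= 113.9 C

113.9


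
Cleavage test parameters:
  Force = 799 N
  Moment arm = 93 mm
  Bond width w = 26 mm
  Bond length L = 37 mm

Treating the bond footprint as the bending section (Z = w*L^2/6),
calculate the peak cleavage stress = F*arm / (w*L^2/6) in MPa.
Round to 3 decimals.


M = 799 * 93 = 74307 N*mm
Z = 26 * 37^2 / 6 = 35594 / 6 mm^3
sigma = M / Z = 6 * 74307 / 35594 = 445842 / 35594
= 12.526 MPa

12.526


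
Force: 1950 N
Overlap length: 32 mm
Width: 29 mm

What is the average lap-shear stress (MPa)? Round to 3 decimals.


Average shear stress = F / (overlap * width)
= 1950 / (32 * 29)
= 2.101 MPa

2.101


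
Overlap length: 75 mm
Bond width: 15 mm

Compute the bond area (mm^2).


Bond area = 75 * 15 = 1125 mm^2

1125


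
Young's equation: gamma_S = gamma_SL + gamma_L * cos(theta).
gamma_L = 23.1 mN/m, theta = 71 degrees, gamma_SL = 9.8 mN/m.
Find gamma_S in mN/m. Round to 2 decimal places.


cos(71 deg) = 0.325568
gamma_S = 9.8 + 23.1 * 0.325568
= 17.32 mN/m

17.32


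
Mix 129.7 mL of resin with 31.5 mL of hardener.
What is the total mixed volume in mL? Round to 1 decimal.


Total = 129.7 + 31.5 = 161.2 mL

161.2


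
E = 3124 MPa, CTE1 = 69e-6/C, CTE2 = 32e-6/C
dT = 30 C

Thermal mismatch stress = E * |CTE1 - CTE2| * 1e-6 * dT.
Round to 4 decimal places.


= 3124 * 37e-6 * 30
= 3.4676 MPa

3.4676


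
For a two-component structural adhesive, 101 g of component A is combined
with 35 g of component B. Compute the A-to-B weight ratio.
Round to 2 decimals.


Weight ratio A:B = 101 / 35
= 2.89

2.89


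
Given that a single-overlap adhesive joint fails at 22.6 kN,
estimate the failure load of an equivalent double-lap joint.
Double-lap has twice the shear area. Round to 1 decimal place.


Double-lap factor = 2
Expected load = 22.6 * 2 = 45.2 kN

45.2


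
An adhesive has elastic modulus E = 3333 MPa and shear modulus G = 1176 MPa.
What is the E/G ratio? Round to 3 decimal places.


E/G = 3333 / 1176 = 2.834

2.834


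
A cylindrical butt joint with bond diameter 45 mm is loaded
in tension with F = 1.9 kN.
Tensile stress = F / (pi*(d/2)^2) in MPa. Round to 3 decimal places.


Area = pi * (45/2)^2 = 1590.4313 mm^2
Stress = 1.9*1000 / 1590.4313
= 1.195 MPa

1.195


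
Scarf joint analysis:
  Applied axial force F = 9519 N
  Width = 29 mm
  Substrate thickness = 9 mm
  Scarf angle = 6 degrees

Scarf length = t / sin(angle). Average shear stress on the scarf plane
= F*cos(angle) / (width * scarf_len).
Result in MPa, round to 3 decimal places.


Scarf length = 9 / sin(6 deg) = 86.1010 mm
cos(6 deg) = 0.994522
Shear = 9519 * 0.994522 / (29 * 86.1010)
= 3.791 MPa

3.791


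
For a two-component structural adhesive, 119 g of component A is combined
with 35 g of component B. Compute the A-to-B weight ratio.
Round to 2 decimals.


Weight ratio A:B = 119 / 35
= 3.40

3.40


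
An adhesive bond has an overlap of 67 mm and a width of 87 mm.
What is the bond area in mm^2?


Bond area = overlap * width
= 67 * 87
= 5829 mm^2

5829


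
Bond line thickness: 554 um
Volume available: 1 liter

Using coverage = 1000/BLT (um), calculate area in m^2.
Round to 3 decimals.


1 L = 1e6 mm^3, thickness = 554 um = 0.554 mm
Area = 1e6 / 0.554 mm^2 = (1e6 / 0.554) / 1e6 m^2 = 1000 / 554 m^2
= 1.805 m^2

1.805


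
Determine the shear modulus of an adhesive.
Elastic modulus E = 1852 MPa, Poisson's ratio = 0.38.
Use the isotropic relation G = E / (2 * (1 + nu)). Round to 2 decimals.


G = 1852 / (2*(1+0.38)) = 1852 / 2.76
= 671.01 MPa

671.01


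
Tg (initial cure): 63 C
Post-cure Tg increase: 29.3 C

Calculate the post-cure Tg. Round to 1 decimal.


Post-cure Tg = 63 + 29.3 = 92.3 C

92.3


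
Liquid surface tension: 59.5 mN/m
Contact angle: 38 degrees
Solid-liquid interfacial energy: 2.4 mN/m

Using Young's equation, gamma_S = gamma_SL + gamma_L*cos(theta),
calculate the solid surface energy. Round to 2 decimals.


gamma_S = 2.4 + 59.5 * cos(38)
= 49.29 mN/m

49.29


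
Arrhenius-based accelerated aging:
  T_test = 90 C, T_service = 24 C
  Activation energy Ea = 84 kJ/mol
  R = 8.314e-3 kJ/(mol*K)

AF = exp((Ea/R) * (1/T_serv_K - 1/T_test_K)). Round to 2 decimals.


T_test_K = 363.15, T_serv_K = 297.15
AF = exp((84/8.314e-3) * (1/297.15 - 1/363.15))
= 482.74

482.74


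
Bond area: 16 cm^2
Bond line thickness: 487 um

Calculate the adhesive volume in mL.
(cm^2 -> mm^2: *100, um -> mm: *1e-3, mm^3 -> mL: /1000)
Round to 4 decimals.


V = 16*100 * 487*1e-3 / 1000
= 0.7792 mL

0.7792


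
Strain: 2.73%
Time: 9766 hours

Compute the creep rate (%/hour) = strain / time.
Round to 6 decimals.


Creep rate = 2.73 / 9766
= 0.000280 %/h

0.000280


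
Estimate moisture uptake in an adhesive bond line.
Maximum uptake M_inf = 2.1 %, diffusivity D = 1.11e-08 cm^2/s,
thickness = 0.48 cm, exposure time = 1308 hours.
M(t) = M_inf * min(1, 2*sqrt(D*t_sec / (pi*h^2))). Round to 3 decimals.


Convert time: 1308 h = 4708800 s
ratio = min(1, 2*sqrt(1.11e-08*4708800/(pi*0.48^2)))
= 0.537441
M(t) = 2.1 * 0.537441 = 1.129%

1.129


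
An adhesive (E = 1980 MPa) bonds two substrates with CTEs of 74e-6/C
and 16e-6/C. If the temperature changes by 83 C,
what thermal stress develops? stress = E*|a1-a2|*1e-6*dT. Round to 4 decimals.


Stress = 1980 * |74 - 16| * 1e-6 * 83
= 9.5317 MPa

9.5317


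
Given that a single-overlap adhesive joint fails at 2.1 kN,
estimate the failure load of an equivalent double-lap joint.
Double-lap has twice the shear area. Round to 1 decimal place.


Double-lap factor = 2
Expected load = 2.1 * 2 = 4.2 kN

4.2


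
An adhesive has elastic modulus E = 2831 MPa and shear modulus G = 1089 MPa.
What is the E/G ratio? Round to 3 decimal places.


E/G = 2831 / 1089 = 2.600

2.600


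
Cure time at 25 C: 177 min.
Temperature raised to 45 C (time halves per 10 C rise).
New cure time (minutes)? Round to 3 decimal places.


Acceleration factor = 2^(20/10) = 4.0000
New time = 177 / 4.0000 = 44.250 min

44.250


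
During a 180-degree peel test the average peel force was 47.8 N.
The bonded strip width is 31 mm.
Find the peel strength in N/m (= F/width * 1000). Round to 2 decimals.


Peel strength = F/width * 1000
= 47.8 / 31 * 1000
= 1541.94 N/m

1541.94


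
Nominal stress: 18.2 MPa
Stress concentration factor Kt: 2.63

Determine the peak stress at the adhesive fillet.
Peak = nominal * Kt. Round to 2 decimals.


Peak stress = 18.2 * 2.63
= 47.87 MPa

47.87


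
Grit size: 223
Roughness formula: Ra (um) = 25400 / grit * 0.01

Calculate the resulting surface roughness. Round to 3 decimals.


Ra = 25400 / 223 * 0.01
= 1.139 um

1.139


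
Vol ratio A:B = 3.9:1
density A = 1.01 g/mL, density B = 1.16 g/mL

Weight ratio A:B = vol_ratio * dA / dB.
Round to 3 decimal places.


Weight ratio = 3.9 * 1.01 / 1.16
= 3.396

3.396


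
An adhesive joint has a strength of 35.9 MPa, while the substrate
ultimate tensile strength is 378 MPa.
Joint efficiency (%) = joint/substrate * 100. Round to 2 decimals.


Efficiency = 35.9 / 378 * 100
= 9.50%

9.50


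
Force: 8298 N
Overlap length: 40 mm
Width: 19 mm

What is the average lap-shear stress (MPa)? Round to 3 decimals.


Average shear stress = F / (overlap * width)
= 8298 / (40 * 19)
= 10.918 MPa

10.918


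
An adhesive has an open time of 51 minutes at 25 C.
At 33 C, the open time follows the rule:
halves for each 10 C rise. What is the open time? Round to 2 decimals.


Factor = 2^((33-25)/10) = 1.7411
Open time = 51 / 1.7411 = 29.29 min

29.29


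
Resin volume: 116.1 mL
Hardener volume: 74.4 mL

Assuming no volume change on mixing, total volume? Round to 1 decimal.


V_total = 116.1 + 74.4 = 190.5 mL

190.5


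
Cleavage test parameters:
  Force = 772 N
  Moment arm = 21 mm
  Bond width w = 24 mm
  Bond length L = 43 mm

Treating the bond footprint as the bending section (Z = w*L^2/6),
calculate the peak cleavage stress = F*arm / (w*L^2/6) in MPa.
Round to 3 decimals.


M = 772 * 21 = 16212 N*mm
Z = 24 * 43^2 / 6 = 44376 / 6 mm^3
sigma = M / Z = 6 * 16212 / 44376 = 97272 / 44376
= 2.192 MPa

2.192


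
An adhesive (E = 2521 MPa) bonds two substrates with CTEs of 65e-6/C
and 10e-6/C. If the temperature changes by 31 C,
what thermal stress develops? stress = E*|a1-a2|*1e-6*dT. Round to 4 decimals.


Stress = 2521 * |65 - 10| * 1e-6 * 31
= 4.2983 MPa

4.2983


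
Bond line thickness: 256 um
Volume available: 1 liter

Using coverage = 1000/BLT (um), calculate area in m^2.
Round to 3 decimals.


1 L = 1e6 mm^3, thickness = 256 um = 0.256 mm
Area = 1e6 / 0.256 mm^2 = (1e6 / 0.256) / 1e6 m^2 = 1000 / 256 m^2
= 3.906 m^2

3.906


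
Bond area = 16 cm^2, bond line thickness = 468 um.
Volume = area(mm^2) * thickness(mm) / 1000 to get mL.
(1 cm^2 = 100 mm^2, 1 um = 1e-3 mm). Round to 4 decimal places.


area_mm2 = 16 * 100 = 1600
blt_mm = 468 * 1e-3 = 0.468
vol_mm3 = 1600 * 0.468 = 748.8
vol_mL = 748.8 / 1000 = 0.7488 mL

0.7488


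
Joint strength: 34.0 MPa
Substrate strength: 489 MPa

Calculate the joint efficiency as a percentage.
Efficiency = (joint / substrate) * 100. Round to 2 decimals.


Efficiency = (34.0 / 489) * 100 = 6.95%

6.95


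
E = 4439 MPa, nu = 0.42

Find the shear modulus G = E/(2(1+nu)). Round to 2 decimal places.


G = 4439 / (2 * 1.42)
= 1563.03 MPa

1563.03


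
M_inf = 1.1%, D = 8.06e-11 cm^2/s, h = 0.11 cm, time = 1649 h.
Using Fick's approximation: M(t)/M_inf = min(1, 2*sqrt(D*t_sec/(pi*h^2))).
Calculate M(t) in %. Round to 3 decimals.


t = 5936400 s
ratio = min(1, 2*sqrt(8.06e-11*5936400/(pi*0.0121)))
= 0.224384
M(t) = 1.1 * 0.224384 = 0.247%

0.247


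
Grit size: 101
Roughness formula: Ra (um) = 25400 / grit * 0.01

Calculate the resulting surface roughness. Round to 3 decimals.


Ra = 25400 / 101 * 0.01
= 2.515 um

2.515


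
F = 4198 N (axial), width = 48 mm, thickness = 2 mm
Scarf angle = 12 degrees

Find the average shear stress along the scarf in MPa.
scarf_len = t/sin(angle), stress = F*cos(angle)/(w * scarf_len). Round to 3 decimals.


scarf_len = 2/sin(12 deg) = 9.6195
cos(12 deg) = 0.978148
stress = 4198*0.978148/(48*9.6195) = 8.893 MPa

8.893


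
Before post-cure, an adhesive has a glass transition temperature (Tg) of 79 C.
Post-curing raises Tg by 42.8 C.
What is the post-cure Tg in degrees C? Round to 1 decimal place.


Tg_post = Tg_base + delta_Tg
= 79 + 42.8
= 121.8 C

121.8


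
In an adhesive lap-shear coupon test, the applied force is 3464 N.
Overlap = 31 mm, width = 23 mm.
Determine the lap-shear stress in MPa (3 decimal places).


stress = F / (overlap * width)
= 3464 / (31 * 23)
= 4.858 MPa

4.858


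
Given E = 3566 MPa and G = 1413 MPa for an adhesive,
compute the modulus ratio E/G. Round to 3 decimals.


E/G ratio = 3566 / 1413 = 2.524

2.524


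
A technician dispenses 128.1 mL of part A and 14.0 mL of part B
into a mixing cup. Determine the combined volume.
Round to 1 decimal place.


Combined volume = 128.1 + 14.0
= 142.1 mL

142.1


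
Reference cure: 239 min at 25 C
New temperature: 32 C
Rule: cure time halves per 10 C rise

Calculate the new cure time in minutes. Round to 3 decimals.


factor = 2^((32-25)/10) = 1.6245
t_new = 239 / 1.6245 = 147.122 min

147.122


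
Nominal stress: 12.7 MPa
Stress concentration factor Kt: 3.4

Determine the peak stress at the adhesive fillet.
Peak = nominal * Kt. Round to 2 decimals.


Peak stress = 12.7 * 3.4
= 43.18 MPa

43.18


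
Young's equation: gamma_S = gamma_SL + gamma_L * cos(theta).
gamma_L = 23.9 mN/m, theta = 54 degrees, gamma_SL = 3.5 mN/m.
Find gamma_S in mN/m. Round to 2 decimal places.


cos(54 deg) = 0.587785
gamma_S = 3.5 + 23.9 * 0.587785
= 17.55 mN/m

17.55


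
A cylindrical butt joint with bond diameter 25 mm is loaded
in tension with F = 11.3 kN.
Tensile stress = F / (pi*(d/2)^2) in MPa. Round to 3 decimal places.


Area = pi * (25/2)^2 = 490.8739 mm^2
Stress = 11.3*1000 / 490.8739
= 23.020 MPa

23.020


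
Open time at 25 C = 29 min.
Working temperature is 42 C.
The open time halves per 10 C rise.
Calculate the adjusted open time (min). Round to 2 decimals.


factor = 2^((42 - 25) / 10) = 3.2490
ot = 29 / 3.2490 = 8.93 min

8.93


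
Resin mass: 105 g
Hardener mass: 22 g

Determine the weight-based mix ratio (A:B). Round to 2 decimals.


Ratio = 105 / 22 = 4.77

4.77


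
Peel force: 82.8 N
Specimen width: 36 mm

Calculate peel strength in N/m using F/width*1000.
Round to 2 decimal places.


Peel strength = 82.8 / 36 * 1000 = 2300.00 N/m

2300.00


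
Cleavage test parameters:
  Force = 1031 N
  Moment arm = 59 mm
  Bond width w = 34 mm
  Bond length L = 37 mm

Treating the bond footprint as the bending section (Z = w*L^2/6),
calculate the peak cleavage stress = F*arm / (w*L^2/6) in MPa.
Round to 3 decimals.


M = 1031 * 59 = 60829 N*mm
Z = 34 * 37^2 / 6 = 46546 / 6 mm^3
sigma = M / Z = 6 * 60829 / 46546 = 364974 / 46546
= 7.841 MPa

7.841


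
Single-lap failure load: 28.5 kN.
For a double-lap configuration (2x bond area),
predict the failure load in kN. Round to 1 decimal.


Failure load = 28.5 * 2 = 57.0 kN

57.0


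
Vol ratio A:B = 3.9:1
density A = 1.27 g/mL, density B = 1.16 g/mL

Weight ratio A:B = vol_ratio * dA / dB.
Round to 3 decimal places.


Weight ratio = 3.9 * 1.27 / 1.16
= 4.270

4.270


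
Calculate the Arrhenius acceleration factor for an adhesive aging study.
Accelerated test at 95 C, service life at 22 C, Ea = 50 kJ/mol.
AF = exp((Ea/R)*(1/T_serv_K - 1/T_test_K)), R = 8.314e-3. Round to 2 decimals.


T_test = 368.15 K, T_serv = 295.15 K
Ea/R = 50 / 0.008314 = 6013.95
AF = exp(6013.95 * (1/295.15 - 1/368.15))
= 56.84

56.84


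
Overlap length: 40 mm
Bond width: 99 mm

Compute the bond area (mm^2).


Bond area = 40 * 99 = 3960 mm^2

3960


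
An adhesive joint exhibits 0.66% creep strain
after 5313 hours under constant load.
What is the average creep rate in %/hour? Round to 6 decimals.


Creep rate = strain / time
= 0.66 / 5313
= 0.000124 %/h

0.000124


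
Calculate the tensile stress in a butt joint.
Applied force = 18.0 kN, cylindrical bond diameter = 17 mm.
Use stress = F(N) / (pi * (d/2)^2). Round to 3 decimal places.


A = pi * 8.5^2 = 226.9801 mm^2
sigma = 18000.0 / 226.9801 = 79.302 MPa

79.302


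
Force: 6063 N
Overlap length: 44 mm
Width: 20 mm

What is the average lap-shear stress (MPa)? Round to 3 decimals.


Average shear stress = F / (overlap * width)
= 6063 / (44 * 20)
= 6.890 MPa

6.890


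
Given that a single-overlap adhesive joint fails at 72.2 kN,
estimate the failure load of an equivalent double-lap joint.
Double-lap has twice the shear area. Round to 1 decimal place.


Double-lap factor = 2
Expected load = 72.2 * 2 = 144.4 kN

144.4


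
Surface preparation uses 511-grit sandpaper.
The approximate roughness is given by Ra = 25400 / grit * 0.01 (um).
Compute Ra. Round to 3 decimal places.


Ra = 25400 / 511 * 0.01
= 254 / 511
= 0.497 um

0.497


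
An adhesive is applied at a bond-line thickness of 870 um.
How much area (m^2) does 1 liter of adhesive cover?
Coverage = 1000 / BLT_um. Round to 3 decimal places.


Coverage = 1000 / 870 = 1.149 m^2

1.149


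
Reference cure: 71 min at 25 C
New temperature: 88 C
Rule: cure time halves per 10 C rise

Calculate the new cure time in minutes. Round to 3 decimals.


factor = 2^((88-25)/10) = 78.7932
t_new = 71 / 78.7932 = 0.901 min

0.901


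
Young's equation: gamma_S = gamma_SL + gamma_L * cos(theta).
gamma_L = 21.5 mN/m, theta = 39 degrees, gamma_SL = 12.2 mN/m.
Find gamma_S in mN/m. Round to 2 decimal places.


cos(39 deg) = 0.777146
gamma_S = 12.2 + 21.5 * 0.777146
= 28.91 mN/m

28.91


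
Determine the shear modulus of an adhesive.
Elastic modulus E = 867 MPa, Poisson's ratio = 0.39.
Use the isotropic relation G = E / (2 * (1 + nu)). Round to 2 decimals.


G = 867 / (2*(1+0.39)) = 867 / 2.78
= 311.87 MPa

311.87


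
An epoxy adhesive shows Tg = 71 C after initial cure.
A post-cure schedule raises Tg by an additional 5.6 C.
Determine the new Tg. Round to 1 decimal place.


New Tg = 71 + 5.6
= 76.6 C

76.6


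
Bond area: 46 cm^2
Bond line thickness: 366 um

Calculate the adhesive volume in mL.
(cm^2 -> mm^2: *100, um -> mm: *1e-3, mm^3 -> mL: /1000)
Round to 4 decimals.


V = 46*100 * 366*1e-3 / 1000
= 1.6836 mL

1.6836


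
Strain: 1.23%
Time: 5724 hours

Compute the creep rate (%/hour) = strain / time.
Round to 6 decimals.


Creep rate = 1.23 / 5724
= 0.000215 %/h

0.000215


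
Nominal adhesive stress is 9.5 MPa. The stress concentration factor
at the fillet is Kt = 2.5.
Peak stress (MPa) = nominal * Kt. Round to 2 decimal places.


Peak = 9.5 * 2.5 = 23.75 MPa

23.75


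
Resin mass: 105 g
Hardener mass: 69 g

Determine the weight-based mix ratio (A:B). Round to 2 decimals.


Ratio = 105 / 69 = 1.52

1.52


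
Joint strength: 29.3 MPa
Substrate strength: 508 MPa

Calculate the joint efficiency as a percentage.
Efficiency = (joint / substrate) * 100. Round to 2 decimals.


Efficiency = (29.3 / 508) * 100 = 5.77%

5.77


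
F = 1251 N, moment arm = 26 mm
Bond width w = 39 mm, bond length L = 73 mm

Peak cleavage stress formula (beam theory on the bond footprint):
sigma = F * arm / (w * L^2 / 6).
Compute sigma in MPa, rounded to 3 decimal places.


sigma = (1251 * 26) / (39 * 5329 / 6)
= 32526 * 6 / 207831
= 195156 / 207831
= 0.939 MPa

0.939


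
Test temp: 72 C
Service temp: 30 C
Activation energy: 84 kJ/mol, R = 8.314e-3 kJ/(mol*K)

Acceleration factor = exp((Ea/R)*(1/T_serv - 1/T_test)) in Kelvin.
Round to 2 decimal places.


AF = exp((84/0.008314)*(1/303.15 - 1/345.15))
= 57.72

57.72


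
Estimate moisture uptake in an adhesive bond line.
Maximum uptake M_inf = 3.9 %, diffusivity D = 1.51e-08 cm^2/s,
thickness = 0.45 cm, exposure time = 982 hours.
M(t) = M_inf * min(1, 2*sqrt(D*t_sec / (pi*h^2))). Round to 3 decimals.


Convert time: 982 h = 3535200 s
ratio = min(1, 2*sqrt(1.51e-08*3535200/(pi*0.45^2)))
= 0.579346
M(t) = 3.9 * 0.579346 = 2.259%

2.259


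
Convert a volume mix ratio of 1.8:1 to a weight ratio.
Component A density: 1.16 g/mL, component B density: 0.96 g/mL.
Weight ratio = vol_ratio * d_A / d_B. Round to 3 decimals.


= 1.8 * 1.16 / 0.96 = 2.175

2.175


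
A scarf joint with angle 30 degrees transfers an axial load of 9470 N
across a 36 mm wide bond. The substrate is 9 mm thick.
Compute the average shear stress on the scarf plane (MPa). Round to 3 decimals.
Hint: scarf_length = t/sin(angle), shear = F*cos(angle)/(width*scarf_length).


scarf_length = 9 / sin(30 deg) = 18.0000 mm
cos(30 deg) = 0.866025
shear stress = 9470 * 0.866025 / (36 * 18.0000)
= 12.656 MPa

12.656


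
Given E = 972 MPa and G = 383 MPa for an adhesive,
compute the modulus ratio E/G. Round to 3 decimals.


E/G ratio = 972 / 383 = 2.538

2.538


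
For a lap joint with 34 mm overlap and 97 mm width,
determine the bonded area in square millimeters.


Area = 34 * 97 = 3298 mm^2

3298


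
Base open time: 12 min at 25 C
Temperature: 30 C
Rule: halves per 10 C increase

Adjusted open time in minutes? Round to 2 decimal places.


Acceleration = 2^((30-25)/10) = 1.4142
Open time = 12 / 1.4142 = 8.49 min

8.49


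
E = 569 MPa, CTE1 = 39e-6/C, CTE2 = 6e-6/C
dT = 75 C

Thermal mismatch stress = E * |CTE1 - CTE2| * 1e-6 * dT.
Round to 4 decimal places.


= 569 * 33e-6 * 75
= 1.4083 MPa

1.4083


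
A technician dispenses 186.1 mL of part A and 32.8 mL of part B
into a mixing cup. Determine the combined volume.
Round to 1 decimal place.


Combined volume = 186.1 + 32.8
= 218.9 mL

218.9


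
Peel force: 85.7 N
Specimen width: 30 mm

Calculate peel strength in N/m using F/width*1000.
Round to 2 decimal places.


Peel strength = 85.7 / 30 * 1000 = 2856.67 N/m

2856.67


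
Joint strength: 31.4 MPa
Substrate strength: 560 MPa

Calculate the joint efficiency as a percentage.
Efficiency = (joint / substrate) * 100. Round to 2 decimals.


Efficiency = (31.4 / 560) * 100 = 5.61%

5.61


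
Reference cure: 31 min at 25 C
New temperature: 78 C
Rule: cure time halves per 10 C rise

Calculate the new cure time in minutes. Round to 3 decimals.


factor = 2^((78-25)/10) = 39.3966
t_new = 31 / 39.3966 = 0.787 min

0.787


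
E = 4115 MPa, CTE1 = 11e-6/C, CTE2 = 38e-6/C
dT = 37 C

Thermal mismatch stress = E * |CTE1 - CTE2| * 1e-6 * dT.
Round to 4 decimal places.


= 4115 * 27e-6 * 37
= 4.1109 MPa

4.1109


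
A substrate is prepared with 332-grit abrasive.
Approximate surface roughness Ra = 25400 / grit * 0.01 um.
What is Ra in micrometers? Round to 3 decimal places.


Ra = 25400 / 332 * 0.01 = 0.765 um

0.765


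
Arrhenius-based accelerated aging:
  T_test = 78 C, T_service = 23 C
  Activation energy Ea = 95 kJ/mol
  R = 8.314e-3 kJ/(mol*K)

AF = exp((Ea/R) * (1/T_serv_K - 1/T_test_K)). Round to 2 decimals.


T_test_K = 351.15, T_serv_K = 296.15
AF = exp((95/8.314e-3) * (1/296.15 - 1/351.15))
= 421.27

421.27


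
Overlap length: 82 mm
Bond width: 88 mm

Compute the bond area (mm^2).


Bond area = 82 * 88 = 7216 mm^2

7216


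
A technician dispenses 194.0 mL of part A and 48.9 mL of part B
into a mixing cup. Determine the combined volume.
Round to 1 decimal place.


Combined volume = 194.0 + 48.9
= 242.9 mL

242.9


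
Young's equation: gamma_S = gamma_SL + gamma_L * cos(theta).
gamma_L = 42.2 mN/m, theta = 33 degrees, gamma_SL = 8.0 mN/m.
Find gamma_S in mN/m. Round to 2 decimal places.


cos(33 deg) = 0.838671
gamma_S = 8.0 + 42.2 * 0.838671
= 43.39 mN/m

43.39


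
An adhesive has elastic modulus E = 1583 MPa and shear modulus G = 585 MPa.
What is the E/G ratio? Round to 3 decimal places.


E/G = 1583 / 585 = 2.706

2.706


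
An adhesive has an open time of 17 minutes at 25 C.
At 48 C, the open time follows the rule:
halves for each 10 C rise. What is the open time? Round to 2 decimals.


Factor = 2^((48-25)/10) = 4.9246
Open time = 17 / 4.9246 = 3.45 min

3.45


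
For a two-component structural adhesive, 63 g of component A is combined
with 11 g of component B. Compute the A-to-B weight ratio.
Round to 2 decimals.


Weight ratio A:B = 63 / 11
= 5.73

5.73


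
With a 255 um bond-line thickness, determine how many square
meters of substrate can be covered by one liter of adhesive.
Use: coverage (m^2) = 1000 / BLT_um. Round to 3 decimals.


Coverage = 1000 / 255 = 3.922 m^2

3.922


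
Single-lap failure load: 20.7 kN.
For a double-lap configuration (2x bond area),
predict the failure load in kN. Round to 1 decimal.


Failure load = 20.7 * 2 = 41.4 kN

41.4


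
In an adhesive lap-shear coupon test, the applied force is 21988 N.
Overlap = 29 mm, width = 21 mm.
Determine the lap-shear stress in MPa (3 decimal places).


stress = F / (overlap * width)
= 21988 / (29 * 21)
= 36.105 MPa

36.105


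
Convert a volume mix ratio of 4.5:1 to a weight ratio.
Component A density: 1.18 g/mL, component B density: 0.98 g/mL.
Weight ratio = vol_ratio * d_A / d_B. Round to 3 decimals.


= 4.5 * 1.18 / 0.98 = 5.418

5.418


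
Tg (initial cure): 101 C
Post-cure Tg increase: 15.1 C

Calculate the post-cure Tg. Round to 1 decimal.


Post-cure Tg = 101 + 15.1 = 116.1 C

116.1


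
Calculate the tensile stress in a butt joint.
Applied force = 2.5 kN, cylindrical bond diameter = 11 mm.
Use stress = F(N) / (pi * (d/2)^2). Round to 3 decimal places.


A = pi * 5.5^2 = 95.0332 mm^2
sigma = 2500.0 / 95.0332 = 26.307 MPa

26.307


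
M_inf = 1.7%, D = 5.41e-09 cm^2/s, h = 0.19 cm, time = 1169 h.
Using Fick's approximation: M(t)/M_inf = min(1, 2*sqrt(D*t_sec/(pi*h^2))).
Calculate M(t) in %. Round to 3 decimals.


t = 4208400 s
ratio = min(1, 2*sqrt(5.41e-09*4208400/(pi*0.0361)))
= 0.896104
M(t) = 1.7 * 0.896104 = 1.523%

1.523


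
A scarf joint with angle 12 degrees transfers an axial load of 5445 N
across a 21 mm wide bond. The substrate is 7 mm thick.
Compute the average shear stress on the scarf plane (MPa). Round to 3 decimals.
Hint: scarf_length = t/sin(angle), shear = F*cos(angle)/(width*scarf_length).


scarf_length = 7 / sin(12 deg) = 33.6681 mm
cos(12 deg) = 0.978148
shear stress = 5445 * 0.978148 / (21 * 33.6681)
= 7.533 MPa

7.533


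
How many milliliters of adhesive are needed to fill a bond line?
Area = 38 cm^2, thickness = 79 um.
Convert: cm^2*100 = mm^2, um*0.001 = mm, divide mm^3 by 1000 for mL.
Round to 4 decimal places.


= (38 * 100) * (79 * 0.001) / 1000
= 0.3002 mL

0.3002


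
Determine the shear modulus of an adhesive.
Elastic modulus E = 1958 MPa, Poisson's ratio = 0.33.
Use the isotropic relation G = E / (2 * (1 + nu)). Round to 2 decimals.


G = 1958 / (2*(1+0.33)) = 1958 / 2.66
= 736.09 MPa

736.09


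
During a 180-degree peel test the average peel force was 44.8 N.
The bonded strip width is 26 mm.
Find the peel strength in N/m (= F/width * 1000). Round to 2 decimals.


Peel strength = F/width * 1000
= 44.8 / 26 * 1000
= 1723.08 N/m

1723.08


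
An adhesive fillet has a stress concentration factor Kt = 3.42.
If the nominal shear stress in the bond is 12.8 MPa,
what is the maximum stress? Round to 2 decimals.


Max stress = 12.8 * 3.42 = 43.78 MPa

43.78


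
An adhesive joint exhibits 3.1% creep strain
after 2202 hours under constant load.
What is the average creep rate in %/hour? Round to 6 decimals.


Creep rate = strain / time
= 3.1 / 2202
= 0.001408 %/h

0.001408


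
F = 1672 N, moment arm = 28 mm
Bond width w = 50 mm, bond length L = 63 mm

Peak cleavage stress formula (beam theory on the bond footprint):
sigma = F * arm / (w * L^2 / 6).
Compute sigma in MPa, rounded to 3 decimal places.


sigma = (1672 * 28) / (50 * 3969 / 6)
= 46816 * 6 / 198450
= 280896 / 198450
= 1.415 MPa

1.415


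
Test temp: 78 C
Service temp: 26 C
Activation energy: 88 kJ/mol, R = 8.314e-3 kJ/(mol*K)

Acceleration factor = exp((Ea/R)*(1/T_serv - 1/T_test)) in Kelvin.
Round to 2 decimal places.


AF = exp((88/0.008314)*(1/299.15 - 1/351.15))
= 188.59

188.59


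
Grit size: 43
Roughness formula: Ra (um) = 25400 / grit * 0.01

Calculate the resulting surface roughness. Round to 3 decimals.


Ra = 25400 / 43 * 0.01
= 5.907 um

5.907


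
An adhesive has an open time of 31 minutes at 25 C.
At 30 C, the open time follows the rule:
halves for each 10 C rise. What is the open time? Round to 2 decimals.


Factor = 2^((30-25)/10) = 1.4142
Open time = 31 / 1.4142 = 21.92 min

21.92


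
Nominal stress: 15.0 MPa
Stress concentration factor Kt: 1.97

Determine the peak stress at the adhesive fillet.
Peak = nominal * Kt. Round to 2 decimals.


Peak stress = 15.0 * 1.97
= 29.55 MPa

29.55


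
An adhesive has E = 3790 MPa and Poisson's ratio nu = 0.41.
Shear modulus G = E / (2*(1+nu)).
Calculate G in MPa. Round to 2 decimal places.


G = 3790 / (2*(1+0.41))
= 3790 / 2.82
= 1343.97 MPa

1343.97


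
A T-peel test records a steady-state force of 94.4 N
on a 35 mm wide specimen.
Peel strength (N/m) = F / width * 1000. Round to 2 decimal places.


Peel strength = 94.4 / 35 * 1000
= 2697.14 N/m

2697.14


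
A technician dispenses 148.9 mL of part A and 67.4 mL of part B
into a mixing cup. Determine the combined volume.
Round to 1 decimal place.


Combined volume = 148.9 + 67.4
= 216.3 mL

216.3


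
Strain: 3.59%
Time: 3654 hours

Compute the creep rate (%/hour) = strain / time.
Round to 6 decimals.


Creep rate = 3.59 / 3654
= 0.000982 %/h

0.000982


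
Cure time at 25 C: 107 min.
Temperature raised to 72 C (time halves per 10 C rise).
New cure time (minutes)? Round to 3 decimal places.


Acceleration factor = 2^(47/10) = 25.9921
New time = 107 / 25.9921 = 4.117 min

4.117


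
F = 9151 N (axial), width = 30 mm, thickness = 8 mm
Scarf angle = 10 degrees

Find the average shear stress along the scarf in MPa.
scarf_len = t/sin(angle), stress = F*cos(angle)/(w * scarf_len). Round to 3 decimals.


scarf_len = 8/sin(10 deg) = 46.0702
cos(10 deg) = 0.984808
stress = 9151*0.984808/(30*46.0702) = 6.520 MPa

6.520


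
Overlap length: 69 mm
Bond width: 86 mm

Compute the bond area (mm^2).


Bond area = 69 * 86 = 5934 mm^2

5934


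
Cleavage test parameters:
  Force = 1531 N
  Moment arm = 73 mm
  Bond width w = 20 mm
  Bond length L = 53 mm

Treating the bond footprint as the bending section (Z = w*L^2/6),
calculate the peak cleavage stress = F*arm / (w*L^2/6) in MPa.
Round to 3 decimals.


M = 1531 * 73 = 111763 N*mm
Z = 20 * 53^2 / 6 = 56180 / 6 mm^3
sigma = M / Z = 6 * 111763 / 56180 = 670578 / 56180
= 11.936 MPa

11.936


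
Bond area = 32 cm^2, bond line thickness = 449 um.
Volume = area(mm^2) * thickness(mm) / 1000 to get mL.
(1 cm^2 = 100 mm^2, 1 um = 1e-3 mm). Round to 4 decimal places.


area_mm2 = 32 * 100 = 3200
blt_mm = 449 * 1e-3 = 0.449
vol_mm3 = 3200 * 0.449 = 1436.8
vol_mL = 1436.8 / 1000 = 1.4368 mL

1.4368


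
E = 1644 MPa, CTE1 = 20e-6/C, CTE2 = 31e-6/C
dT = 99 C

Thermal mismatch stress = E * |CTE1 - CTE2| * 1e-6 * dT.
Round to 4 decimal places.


= 1644 * 11e-6 * 99
= 1.7903 MPa

1.7903


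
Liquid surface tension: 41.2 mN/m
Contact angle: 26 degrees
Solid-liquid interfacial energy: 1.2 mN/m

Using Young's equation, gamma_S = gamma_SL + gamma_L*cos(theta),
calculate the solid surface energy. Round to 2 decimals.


gamma_S = 1.2 + 41.2 * cos(26)
= 38.23 mN/m

38.23


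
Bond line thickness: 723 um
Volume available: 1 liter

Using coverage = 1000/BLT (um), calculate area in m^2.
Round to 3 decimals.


1 L = 1e6 mm^3, thickness = 723 um = 0.723 mm
Area = 1e6 / 0.723 mm^2 = (1e6 / 0.723) / 1e6 m^2 = 1000 / 723 m^2
= 1.383 m^2

1.383


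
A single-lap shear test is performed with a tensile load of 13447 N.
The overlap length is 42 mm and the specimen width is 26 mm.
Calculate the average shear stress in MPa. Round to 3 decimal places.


Shear stress = F / (overlap * width)
= 13447 / (42 * 26)
= 13447 / 1092
= 12.314 MPa

12.314


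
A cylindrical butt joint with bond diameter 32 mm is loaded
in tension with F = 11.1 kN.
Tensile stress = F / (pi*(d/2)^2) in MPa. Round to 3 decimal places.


Area = pi * (32/2)^2 = 804.2477 mm^2
Stress = 11.1*1000 / 804.2477
= 13.802 MPa

13.802


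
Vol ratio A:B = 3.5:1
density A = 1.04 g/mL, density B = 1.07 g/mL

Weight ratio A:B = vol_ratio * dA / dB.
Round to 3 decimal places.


Weight ratio = 3.5 * 1.04 / 1.07
= 3.402

3.402


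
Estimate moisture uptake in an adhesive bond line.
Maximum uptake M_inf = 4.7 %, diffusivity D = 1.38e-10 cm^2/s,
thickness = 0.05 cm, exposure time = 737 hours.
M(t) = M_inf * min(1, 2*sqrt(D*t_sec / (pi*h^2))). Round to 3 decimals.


Convert time: 737 h = 2653200 s
ratio = min(1, 2*sqrt(1.38e-10*2653200/(pi*0.05^2)))
= 0.431827
M(t) = 4.7 * 0.431827 = 2.030%

2.030


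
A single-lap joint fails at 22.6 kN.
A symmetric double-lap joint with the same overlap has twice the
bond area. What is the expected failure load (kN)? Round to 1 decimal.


Double-lap load = 2 * 22.6 = 45.2 kN

45.2


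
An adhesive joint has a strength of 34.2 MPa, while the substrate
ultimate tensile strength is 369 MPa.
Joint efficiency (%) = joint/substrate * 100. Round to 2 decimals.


Efficiency = 34.2 / 369 * 100
= 9.27%

9.27


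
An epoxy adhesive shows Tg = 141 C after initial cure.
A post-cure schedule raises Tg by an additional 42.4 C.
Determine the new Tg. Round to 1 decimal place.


New Tg = 141 + 42.4
= 183.4 C

183.4


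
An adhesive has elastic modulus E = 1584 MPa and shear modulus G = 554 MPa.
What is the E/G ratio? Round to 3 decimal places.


E/G = 1584 / 554 = 2.859

2.859


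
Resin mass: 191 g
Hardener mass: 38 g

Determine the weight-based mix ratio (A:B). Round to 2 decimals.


Ratio = 191 / 38 = 5.03

5.03


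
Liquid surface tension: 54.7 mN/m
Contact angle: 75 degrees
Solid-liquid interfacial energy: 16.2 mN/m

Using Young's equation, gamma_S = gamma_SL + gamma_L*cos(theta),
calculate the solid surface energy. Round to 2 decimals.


gamma_S = 16.2 + 54.7 * cos(75)
= 30.36 mN/m

30.36


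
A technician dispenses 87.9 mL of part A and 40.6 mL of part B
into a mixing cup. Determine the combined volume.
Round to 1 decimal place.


Combined volume = 87.9 + 40.6
= 128.5 mL

128.5


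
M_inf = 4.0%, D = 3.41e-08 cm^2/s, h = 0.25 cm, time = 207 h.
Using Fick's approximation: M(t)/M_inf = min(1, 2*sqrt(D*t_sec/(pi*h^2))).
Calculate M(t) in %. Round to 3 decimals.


t = 745200 s
ratio = min(1, 2*sqrt(3.41e-08*745200/(pi*0.0625)))
= 0.719496
M(t) = 4.0 * 0.719496 = 2.878%

2.878


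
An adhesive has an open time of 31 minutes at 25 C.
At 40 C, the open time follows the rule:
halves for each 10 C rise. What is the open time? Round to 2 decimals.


Factor = 2^((40-25)/10) = 2.8284
Open time = 31 / 2.8284 = 10.96 min

10.96


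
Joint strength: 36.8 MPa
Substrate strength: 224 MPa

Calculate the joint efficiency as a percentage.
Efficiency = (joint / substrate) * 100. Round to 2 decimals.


Efficiency = (36.8 / 224) * 100 = 16.43%

16.43


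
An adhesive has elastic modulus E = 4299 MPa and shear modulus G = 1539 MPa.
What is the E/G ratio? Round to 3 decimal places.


E/G = 4299 / 1539 = 2.793

2.793


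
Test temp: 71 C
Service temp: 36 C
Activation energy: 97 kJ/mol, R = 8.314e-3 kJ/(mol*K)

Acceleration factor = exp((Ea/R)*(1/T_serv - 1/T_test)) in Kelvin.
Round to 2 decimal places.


AF = exp((97/0.008314)*(1/309.15 - 1/344.15))
= 46.44

46.44


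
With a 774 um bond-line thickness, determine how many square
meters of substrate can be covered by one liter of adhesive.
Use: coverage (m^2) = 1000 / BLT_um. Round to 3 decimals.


Coverage = 1000 / 774 = 1.292 m^2

1.292


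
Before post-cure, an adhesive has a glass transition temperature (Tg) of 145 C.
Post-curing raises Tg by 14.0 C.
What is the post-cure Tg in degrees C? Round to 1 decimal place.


Tg_post = Tg_base + delta_Tg
= 145 + 14.0
= 159.0 C

159.0


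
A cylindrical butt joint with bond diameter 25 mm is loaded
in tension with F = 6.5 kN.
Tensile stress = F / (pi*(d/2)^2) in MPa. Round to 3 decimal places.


Area = pi * (25/2)^2 = 490.8739 mm^2
Stress = 6.5*1000 / 490.8739
= 13.242 MPa

13.242


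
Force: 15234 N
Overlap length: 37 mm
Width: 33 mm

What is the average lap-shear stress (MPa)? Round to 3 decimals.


Average shear stress = F / (overlap * width)
= 15234 / (37 * 33)
= 12.477 MPa

12.477


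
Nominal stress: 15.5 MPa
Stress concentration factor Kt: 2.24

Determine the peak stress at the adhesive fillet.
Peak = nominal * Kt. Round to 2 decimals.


Peak stress = 15.5 * 2.24
= 34.72 MPa

34.72


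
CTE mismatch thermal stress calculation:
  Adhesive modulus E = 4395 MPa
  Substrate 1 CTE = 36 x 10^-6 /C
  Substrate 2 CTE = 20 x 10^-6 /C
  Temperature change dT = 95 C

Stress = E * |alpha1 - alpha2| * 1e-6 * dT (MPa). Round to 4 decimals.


delta_alpha = |36 - 20| = 16 x 10^-6/C
Stress = 4395 * 16e-6 * 95
= 6.6804 MPa

6.6804


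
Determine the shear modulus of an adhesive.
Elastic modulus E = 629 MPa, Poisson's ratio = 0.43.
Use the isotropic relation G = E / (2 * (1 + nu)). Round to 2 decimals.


G = 629 / (2*(1+0.43)) = 629 / 2.86
= 219.93 MPa

219.93


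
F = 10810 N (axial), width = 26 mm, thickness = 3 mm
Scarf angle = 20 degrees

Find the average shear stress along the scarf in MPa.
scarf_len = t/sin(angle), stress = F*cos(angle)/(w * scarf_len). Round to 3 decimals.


scarf_len = 3/sin(20 deg) = 8.7714
cos(20 deg) = 0.939693
stress = 10810*0.939693/(26*8.7714) = 44.542 MPa

44.542


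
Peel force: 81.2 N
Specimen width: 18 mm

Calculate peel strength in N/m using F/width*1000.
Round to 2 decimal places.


Peel strength = 81.2 / 18 * 1000 = 4511.11 N/m

4511.11
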